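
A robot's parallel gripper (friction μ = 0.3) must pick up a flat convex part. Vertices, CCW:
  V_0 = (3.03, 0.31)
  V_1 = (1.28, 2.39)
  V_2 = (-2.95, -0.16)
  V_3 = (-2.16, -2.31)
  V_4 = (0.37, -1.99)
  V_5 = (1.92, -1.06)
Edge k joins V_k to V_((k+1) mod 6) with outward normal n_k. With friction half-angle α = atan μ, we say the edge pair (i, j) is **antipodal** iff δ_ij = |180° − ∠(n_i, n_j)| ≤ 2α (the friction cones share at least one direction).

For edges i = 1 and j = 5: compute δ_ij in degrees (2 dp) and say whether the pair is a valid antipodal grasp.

δ = 19.90°, valid

α = atan 0.3 = 16.70°;  2α = 33.40°
edge 1: e_1 = (-4.23, -2.55);  n_1 = (-0.5163, +0.8564)
edge 5: e_5 = (+1.11, +1.37);  n_5 = (+0.7770, -0.6295)
∠(n_1, n_5) = 160.10°
δ = |180° − 160.10°| = 19.90°
19.90° ≤ 2α = 33.40°  →  valid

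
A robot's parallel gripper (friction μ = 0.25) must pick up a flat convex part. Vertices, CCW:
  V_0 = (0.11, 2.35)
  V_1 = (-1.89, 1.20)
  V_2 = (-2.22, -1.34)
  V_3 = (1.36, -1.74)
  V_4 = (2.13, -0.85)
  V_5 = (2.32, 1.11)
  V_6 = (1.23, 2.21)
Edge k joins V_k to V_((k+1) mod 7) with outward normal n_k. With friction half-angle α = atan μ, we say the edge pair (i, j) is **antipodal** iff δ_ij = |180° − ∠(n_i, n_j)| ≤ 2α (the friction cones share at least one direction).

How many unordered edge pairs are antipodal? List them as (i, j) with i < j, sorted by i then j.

count = 3; pairs: (0,3), (1,4), (2,6)

α = atan 0.25 = 14.04°;  2α = 28.07°
n_0 = (-0.4985, +0.8669)
n_1 = (-0.9917, +0.1288)
n_2 = (-0.1110, -0.9938)
n_3 = (+0.7562, -0.6543)
n_4 = (+0.9953, -0.0965)
n_5 = (+0.7103, +0.7039)
n_6 = (+0.1240, +0.9923)
  (0,1): δ = 127.30°  ·
  (0,2): δ = 36.27°  ·
  (0,3): δ = 19.24°  ✓
  (0,4): δ = 54.56°  ·
  (0,5): δ = 104.84°  ·
  (0,6): δ = 142.98°  ·
  (1,2): δ = 88.97°  ·
  (1,3): δ = 33.46°  ·
  (1,4): δ = 1.87°  ✓
  (1,5): δ = 52.14°  ·
  (1,6): δ = 90.28°  ·
  (2,3): δ = 124.49°  ·
  (2,4): δ = 89.16°  ·
  (2,5): δ = 38.89°  ·
  (2,6): δ = 0.75°  ✓
  (3,4): δ = 144.67°  ·
  (3,5): δ = 94.40°  ·
  (3,6): δ = 56.26°  ·
  (4,5): δ = 129.72°  ·
  (4,6): δ = 91.59°  ·
  (5,6): δ = 141.86°  ·
antipodal pairs: 3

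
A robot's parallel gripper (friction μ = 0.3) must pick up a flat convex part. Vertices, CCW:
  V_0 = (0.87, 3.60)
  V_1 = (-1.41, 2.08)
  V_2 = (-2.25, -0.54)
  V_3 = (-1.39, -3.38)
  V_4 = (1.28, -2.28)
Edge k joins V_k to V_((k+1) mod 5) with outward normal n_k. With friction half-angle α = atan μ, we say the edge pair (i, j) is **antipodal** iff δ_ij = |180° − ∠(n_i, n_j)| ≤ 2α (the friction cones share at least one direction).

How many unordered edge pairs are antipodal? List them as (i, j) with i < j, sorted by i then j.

α = atan 0.3 = 16.70°;  2α = 33.40°
n_0 = (-0.5547, +0.8321)
n_1 = (-0.9523, +0.3053)
n_2 = (-0.9571, -0.2898)
n_3 = (+0.3809, -0.9246)
n_4 = (+0.9976, +0.0696)
  (0,1): δ = 141.47°  ·
  (0,2): δ = 106.84°  ·
  (0,3): δ = 11.30°  ✓
  (0,4): δ = 60.30°  ·
  (1,2): δ = 145.38°  ·
  (1,3): δ = 49.83°  ·
  (1,4): δ = 21.77°  ✓
  (2,3): δ = 84.46°  ·
  (2,4): δ = 12.86°  ✓
  (3,4): δ = 108.40°  ·
antipodal pairs: 3

count = 3; pairs: (0,3), (1,4), (2,4)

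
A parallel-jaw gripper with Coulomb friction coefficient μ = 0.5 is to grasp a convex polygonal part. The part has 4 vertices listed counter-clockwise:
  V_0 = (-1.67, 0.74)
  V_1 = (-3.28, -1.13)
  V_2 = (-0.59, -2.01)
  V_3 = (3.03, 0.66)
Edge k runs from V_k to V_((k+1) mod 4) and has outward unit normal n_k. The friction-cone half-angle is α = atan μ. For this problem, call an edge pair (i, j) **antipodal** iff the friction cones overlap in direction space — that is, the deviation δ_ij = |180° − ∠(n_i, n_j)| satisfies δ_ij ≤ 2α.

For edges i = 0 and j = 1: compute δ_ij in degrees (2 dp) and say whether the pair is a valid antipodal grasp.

δ = 67.39°, invalid

α = atan 0.5 = 26.57°;  2α = 53.13°
edge 0: e_0 = (-1.61, -1.87);  n_0 = (-0.7578, +0.6525)
edge 1: e_1 = (+2.69, -0.88);  n_1 = (-0.3109, -0.9504)
∠(n_0, n_1) = 112.61°
δ = |180° − 112.61°| = 67.39°
67.39° > 2α = 53.13°  →  invalid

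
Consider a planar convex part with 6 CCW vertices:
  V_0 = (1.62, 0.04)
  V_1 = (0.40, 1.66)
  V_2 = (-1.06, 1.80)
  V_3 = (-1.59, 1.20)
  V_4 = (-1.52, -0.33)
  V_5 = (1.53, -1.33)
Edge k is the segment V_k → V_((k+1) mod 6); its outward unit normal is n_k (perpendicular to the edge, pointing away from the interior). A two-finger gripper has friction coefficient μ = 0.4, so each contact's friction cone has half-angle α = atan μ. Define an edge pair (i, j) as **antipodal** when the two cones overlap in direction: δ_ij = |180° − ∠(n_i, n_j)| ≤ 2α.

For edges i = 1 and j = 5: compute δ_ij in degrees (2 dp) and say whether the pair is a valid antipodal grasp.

α = atan 0.4 = 21.80°;  2α = 43.60°
edge 1: e_1 = (-1.46, +0.14);  n_1 = (+0.0955, +0.9954)
edge 5: e_5 = (+0.09, +1.37);  n_5 = (+0.9978, -0.0656)
∠(n_1, n_5) = 88.28°
δ = |180° − 88.28°| = 91.72°
91.72° > 2α = 43.60°  →  invalid

δ = 91.72°, invalid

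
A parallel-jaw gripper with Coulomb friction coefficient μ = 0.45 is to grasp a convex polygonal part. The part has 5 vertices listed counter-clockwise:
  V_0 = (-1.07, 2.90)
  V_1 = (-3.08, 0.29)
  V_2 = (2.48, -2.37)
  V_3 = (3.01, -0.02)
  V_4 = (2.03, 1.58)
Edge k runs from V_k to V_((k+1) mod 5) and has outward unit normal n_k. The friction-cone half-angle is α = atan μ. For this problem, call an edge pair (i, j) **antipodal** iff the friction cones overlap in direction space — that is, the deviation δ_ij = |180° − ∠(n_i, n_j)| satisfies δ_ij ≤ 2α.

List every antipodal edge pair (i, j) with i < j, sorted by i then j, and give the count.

α = atan 0.45 = 24.23°;  2α = 48.46°
n_0 = (-0.7923, +0.6102)
n_1 = (-0.4316, -0.9021)
n_2 = (+0.9755, -0.2200)
n_3 = (+0.8528, +0.5223)
n_4 = (+0.3918, +0.9201)
  (0,1): δ = 77.97°  ·
  (0,2): δ = 24.89°  ✓
  (0,3): δ = 69.09°  ·
  (0,4): δ = 104.54°  ·
  (1,2): δ = 77.14°  ·
  (1,3): δ = 32.95°  ✓
  (1,4): δ = 2.50°  ✓
  (2,3): δ = 135.80°  ·
  (2,4): δ = 100.36°  ·
  (3,4): δ = 144.55°  ·
antipodal pairs: 3

count = 3; pairs: (0,2), (1,3), (1,4)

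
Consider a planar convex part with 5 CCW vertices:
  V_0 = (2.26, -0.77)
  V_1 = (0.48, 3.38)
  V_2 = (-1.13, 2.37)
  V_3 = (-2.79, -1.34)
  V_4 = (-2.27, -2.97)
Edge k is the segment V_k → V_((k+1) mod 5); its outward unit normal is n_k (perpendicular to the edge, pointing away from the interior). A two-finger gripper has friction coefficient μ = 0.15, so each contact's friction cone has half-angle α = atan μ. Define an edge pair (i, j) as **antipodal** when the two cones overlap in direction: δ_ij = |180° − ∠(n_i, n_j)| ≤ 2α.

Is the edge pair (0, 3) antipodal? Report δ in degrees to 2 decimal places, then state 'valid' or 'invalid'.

δ = 5.52°, valid

α = atan 0.15 = 8.53°;  2α = 17.06°
edge 0: e_0 = (-1.78, +4.15);  n_0 = (+0.9190, +0.3942)
edge 3: e_3 = (+0.52, -1.63);  n_3 = (-0.9527, -0.3039)
∠(n_0, n_3) = 174.48°
δ = |180° − 174.48°| = 5.52°
5.52° ≤ 2α = 17.06°  →  valid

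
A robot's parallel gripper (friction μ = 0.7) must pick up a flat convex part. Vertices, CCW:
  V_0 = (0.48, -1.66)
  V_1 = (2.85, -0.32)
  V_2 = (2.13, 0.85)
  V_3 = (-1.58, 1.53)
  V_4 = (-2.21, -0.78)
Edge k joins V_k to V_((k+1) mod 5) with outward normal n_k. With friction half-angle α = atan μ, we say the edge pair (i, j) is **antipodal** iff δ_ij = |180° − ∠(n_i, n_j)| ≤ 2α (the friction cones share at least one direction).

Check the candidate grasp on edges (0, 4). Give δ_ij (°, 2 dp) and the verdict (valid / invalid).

δ = 132.40°, invalid

α = atan 0.7 = 34.99°;  2α = 69.98°
edge 0: e_0 = (+2.37, +1.34);  n_0 = (+0.4922, -0.8705)
edge 4: e_4 = (+2.69, -0.88);  n_4 = (-0.3109, -0.9504)
∠(n_0, n_4) = 47.60°
δ = |180° − 47.60°| = 132.40°
132.40° > 2α = 69.98°  →  invalid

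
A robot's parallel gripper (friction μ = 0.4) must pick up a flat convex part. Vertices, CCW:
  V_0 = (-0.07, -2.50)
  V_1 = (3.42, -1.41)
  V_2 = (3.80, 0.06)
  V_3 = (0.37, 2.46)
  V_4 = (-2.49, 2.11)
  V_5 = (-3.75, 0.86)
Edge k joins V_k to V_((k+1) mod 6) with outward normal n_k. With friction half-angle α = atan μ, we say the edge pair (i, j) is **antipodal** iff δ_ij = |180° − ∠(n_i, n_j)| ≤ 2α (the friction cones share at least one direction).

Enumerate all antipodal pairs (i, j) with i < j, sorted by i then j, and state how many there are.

count = 4; pairs: (0,3), (0,4), (1,4), (2,5)

α = atan 0.4 = 21.80°;  2α = 43.60°
n_0 = (+0.2981, -0.9545)
n_1 = (+0.9682, -0.2503)
n_2 = (+0.5733, +0.8193)
n_3 = (-0.1215, +0.9926)
n_4 = (-0.7043, +0.7099)
n_5 = (-0.6743, -0.7385)
  (0,1): δ = 121.84°  ·
  (0,2): δ = 52.33°  ·
  (0,3): δ = 10.37°  ✓
  (0,4): δ = 27.43°  ✓
  (0,5): δ = 120.26°  ·
  (1,2): δ = 110.49°  ·
  (1,3): δ = 68.53°  ·
  (1,4): δ = 30.73°  ✓
  (1,5): δ = 62.10°  ·
  (2,3): δ = 138.04°  ·
  (2,4): δ = 100.25°  ·
  (2,5): δ = 7.42°  ✓
  (3,4): δ = 142.21°  ·
  (3,5): δ = 49.37°  ·
  (4,5): δ = 87.17°  ·
antipodal pairs: 4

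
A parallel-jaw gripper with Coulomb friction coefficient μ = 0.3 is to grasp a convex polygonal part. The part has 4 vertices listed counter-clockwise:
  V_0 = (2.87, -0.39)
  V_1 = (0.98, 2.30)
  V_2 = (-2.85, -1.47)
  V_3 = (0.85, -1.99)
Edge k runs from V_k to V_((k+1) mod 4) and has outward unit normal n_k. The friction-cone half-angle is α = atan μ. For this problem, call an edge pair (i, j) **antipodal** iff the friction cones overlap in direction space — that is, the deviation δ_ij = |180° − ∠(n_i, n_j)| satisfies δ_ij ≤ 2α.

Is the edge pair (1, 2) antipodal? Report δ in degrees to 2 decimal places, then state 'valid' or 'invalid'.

δ = 52.55°, invalid

α = atan 0.3 = 16.70°;  2α = 33.40°
edge 1: e_1 = (-3.83, -3.77);  n_1 = (-0.7015, +0.7127)
edge 2: e_2 = (+3.70, -0.52);  n_2 = (-0.1392, -0.9903)
∠(n_1, n_2) = 127.45°
δ = |180° − 127.45°| = 52.55°
52.55° > 2α = 33.40°  →  invalid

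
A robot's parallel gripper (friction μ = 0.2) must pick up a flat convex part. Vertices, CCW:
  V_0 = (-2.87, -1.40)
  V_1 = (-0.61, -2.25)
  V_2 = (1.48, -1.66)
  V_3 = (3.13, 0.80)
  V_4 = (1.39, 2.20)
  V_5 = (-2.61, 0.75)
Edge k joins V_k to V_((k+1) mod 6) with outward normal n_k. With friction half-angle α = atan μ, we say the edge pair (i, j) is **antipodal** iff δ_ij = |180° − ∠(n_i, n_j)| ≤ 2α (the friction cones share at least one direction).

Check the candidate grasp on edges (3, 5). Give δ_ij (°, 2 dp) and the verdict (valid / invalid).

α = atan 0.2 = 11.31°;  2α = 22.62°
edge 3: e_3 = (-1.74, +1.40);  n_3 = (+0.6269, +0.7791)
edge 5: e_5 = (-0.26, -2.15);  n_5 = (-0.9928, +0.1201)
∠(n_3, n_5) = 121.92°
δ = |180° − 121.92°| = 58.08°
58.08° > 2α = 22.62°  →  invalid

δ = 58.08°, invalid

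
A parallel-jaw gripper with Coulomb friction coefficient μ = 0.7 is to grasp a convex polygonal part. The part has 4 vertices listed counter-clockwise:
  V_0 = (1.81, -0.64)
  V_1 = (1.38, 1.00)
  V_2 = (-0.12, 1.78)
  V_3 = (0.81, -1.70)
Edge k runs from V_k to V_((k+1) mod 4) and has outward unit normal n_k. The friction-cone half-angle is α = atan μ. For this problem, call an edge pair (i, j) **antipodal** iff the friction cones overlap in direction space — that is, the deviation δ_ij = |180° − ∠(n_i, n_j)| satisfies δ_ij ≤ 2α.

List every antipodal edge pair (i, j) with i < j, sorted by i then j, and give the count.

count = 3; pairs: (0,2), (1,2), (2,3)

α = atan 0.7 = 34.99°;  2α = 69.98°
n_0 = (+0.9673, +0.2536)
n_1 = (+0.4614, +0.8872)
n_2 = (-0.9661, -0.2582)
n_3 = (+0.7274, -0.6862)
  (0,1): δ = 132.17°  ·
  (0,2): δ = 0.27°  ✓
  (0,3): δ = 121.98°  ·
  (1,2): δ = 47.56°  ✓
  (1,3): δ = 74.14°  ·
  (2,3): δ = 58.29°  ✓
antipodal pairs: 3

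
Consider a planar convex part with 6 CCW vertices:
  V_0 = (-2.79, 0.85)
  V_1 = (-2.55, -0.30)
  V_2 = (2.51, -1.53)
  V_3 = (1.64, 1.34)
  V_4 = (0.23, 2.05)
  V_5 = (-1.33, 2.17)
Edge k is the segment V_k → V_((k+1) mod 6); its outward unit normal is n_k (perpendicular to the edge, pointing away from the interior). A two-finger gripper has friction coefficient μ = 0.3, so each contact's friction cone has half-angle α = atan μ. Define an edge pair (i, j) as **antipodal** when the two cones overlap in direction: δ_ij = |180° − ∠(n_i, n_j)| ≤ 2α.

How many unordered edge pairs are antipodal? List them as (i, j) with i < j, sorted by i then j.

count = 3; pairs: (0,2), (1,3), (1,4)

α = atan 0.3 = 16.70°;  2α = 33.40°
n_0 = (-0.9789, -0.2043)
n_1 = (-0.2362, -0.9717)
n_2 = (+0.9570, +0.2901)
n_3 = (+0.4497, +0.8932)
n_4 = (+0.0767, +0.9971)
n_5 = (-0.6706, +0.7418)
  (0,1): δ = 115.45°  ·
  (0,2): δ = 5.08°  ✓
  (0,3): δ = 51.48°  ·
  (0,4): δ = 73.81°  ·
  (0,5): δ = 120.33°  ·
  (1,2): δ = 59.47°  ·
  (1,3): δ = 13.06°  ✓
  (1,4): δ = 9.26°  ✓
  (1,5): δ = 55.78°  ·
  (2,3): δ = 133.59°  ·
  (2,4): δ = 111.26°  ·
  (2,5): δ = 64.75°  ·
  (3,4): δ = 157.67°  ·
  (3,5): δ = 111.16°  ·
  (4,5): δ = 133.48°  ·
antipodal pairs: 3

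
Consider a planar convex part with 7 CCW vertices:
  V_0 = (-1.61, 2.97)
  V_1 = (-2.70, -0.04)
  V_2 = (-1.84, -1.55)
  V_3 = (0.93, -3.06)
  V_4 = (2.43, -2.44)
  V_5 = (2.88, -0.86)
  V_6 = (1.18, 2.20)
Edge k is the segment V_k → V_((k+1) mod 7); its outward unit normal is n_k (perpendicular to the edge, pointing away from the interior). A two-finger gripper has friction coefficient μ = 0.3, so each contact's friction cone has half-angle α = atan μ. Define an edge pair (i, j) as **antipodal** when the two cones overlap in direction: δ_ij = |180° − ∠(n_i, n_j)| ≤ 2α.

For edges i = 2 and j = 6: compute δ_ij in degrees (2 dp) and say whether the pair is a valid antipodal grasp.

α = atan 0.3 = 16.70°;  2α = 33.40°
edge 2: e_2 = (+2.77, -1.51);  n_2 = (-0.4786, -0.8780)
edge 6: e_6 = (-2.79, +0.77);  n_6 = (+0.2660, +0.9640)
∠(n_2, n_6) = 166.83°
δ = |180° − 166.83°| = 13.17°
13.17° ≤ 2α = 33.40°  →  valid

δ = 13.17°, valid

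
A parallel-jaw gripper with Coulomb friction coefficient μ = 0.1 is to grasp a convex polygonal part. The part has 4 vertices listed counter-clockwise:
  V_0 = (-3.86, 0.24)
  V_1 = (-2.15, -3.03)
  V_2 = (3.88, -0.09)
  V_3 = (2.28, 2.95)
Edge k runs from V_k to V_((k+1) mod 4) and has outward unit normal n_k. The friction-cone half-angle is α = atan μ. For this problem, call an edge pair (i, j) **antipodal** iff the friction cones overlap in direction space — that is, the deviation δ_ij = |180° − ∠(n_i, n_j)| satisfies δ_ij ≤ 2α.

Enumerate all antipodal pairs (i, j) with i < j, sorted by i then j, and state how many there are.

α = atan 0.1 = 5.71°;  2α = 11.42°
n_0 = (-0.8861, -0.4634)
n_1 = (+0.4382, -0.8989)
n_2 = (+0.8849, +0.4657)
n_3 = (-0.4038, +0.9149)
  (0,1): δ = 91.61°  ·
  (0,2): δ = 0.15°  ✓
  (0,3): δ = 86.21°  ·
  (1,2): δ = 88.23°  ·
  (1,3): δ = 2.18°  ✓
  (2,3): δ = 93.94°  ·
antipodal pairs: 2

count = 2; pairs: (0,2), (1,3)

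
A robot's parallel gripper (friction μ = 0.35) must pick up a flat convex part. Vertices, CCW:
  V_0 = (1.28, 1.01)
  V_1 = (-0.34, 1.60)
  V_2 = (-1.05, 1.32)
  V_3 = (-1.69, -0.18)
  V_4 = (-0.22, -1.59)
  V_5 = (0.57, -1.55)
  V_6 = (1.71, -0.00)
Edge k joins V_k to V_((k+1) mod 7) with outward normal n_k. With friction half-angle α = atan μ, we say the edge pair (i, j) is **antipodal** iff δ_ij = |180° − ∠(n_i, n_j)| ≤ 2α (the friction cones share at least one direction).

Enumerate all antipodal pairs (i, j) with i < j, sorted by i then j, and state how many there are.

α = atan 0.35 = 19.29°;  2α = 38.58°
n_0 = (+0.3422, +0.9396)
n_1 = (-0.3669, +0.9303)
n_2 = (-0.9198, +0.3924)
n_3 = (-0.6922, -0.7217)
n_4 = (+0.0506, -0.9987)
n_5 = (+0.8056, -0.5925)
n_6 = (+0.9201, +0.3917)
  (0,1): δ = 138.47°  ·
  (0,2): δ = 93.09°  ·
  (0,3): δ = 23.80°  ✓
  (0,4): δ = 22.91°  ✓
  (0,5): δ = 73.68°  ·
  (0,6): δ = 133.07°  ·
  (1,2): δ = 134.63°  ·
  (1,3): δ = 65.33°  ·
  (1,4): δ = 18.62°  ✓
  (1,5): δ = 32.14°  ✓
  (1,6): δ = 91.54°  ·
  (2,3): δ = 110.70°  ·
  (2,4): δ = 64.00°  ·
  (2,5): δ = 13.23°  ✓
  (2,6): δ = 46.17°  ·
  (3,4): δ = 133.29°  ·
  (3,5): δ = 82.53°  ·
  (3,6): δ = 23.13°  ✓
  (4,5): δ = 129.23°  ·
  (4,6): δ = 69.84°  ·
  (5,6): δ = 120.60°  ·
antipodal pairs: 6

count = 6; pairs: (0,3), (0,4), (1,4), (1,5), (2,5), (3,6)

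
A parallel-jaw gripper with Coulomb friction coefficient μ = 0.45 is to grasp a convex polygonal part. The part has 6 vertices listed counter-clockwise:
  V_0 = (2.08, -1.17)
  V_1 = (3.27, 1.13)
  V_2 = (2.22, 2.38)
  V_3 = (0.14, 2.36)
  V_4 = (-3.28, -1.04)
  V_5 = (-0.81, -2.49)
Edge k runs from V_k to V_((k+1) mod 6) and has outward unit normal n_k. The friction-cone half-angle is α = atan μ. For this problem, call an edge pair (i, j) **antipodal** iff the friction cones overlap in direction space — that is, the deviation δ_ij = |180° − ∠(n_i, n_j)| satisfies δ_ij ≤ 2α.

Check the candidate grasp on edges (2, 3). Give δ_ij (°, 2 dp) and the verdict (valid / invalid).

δ = 135.72°, invalid

α = atan 0.45 = 24.23°;  2α = 48.46°
edge 2: e_2 = (-2.08, -0.02);  n_2 = (-0.0096, +1.0000)
edge 3: e_3 = (-3.42, -3.40);  n_3 = (-0.7050, +0.7092)
∠(n_2, n_3) = 44.28°
δ = |180° − 44.28°| = 135.72°
135.72° > 2α = 48.46°  →  invalid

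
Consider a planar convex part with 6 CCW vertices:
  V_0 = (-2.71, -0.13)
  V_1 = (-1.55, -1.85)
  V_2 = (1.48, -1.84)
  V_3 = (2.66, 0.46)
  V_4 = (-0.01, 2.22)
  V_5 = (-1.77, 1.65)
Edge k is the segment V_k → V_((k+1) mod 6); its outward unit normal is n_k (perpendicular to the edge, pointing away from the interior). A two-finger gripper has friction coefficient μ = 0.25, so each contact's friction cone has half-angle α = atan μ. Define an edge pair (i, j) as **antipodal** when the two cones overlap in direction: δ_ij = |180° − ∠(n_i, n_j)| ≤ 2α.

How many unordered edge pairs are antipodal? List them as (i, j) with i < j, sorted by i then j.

α = atan 0.25 = 14.04°;  2α = 28.07°
n_0 = (-0.8291, -0.5591)
n_1 = (+0.0033, -1.0000)
n_2 = (+0.8897, -0.4565)
n_3 = (+0.5504, +0.8349)
n_4 = (-0.3081, +0.9514)
n_5 = (-0.8843, +0.4670)
  (0,1): δ = 123.81°  ·
  (0,2): δ = 61.16°  ·
  (0,3): δ = 22.61°  ✓
  (0,4): δ = 73.95°  ·
  (0,5): δ = 118.17°  ·
  (1,2): δ = 117.35°  ·
  (1,3): δ = 33.58°  ·
  (1,4): δ = 17.76°  ✓
  (1,5): δ = 61.97°  ·
  (2,3): δ = 96.23°  ·
  (2,4): δ = 44.89°  ·
  (2,5): δ = 0.68°  ✓
  (3,4): δ = 128.66°  ·
  (3,5): δ = 84.45°  ·
  (4,5): δ = 135.78°  ·
antipodal pairs: 3

count = 3; pairs: (0,3), (1,4), (2,5)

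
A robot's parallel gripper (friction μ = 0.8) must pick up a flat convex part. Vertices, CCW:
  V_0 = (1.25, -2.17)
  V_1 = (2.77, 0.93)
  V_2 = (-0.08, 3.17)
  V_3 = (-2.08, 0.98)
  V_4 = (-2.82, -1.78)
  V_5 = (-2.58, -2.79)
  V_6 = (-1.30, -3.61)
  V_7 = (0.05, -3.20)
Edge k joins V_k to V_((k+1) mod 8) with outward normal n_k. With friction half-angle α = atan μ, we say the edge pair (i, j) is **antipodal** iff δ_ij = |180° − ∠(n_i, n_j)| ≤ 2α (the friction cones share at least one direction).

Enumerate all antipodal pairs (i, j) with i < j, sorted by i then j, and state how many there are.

count = 12; pairs: (0,2), (0,3), (0,4), (1,3), (1,4), (1,5), (1,6), (2,6), (2,7), (3,6), (3,7), (4,7)

α = atan 0.8 = 38.66°;  2α = 77.32°
n_0 = (+0.8979, -0.4402)
n_1 = (+0.6179, +0.7862)
n_2 = (-0.7384, +0.6743)
n_3 = (-0.9659, +0.2590)
n_4 = (-0.9729, -0.2312)
n_5 = (-0.5394, -0.8420)
n_6 = (+0.2906, -0.9568)
n_7 = (+0.6513, -0.7588)
  (0,1): δ = 102.05°  ·
  (0,2): δ = 16.28°  ✓
  (0,3): δ = 11.11°  ✓
  (0,4): δ = 39.49°  ✓
  (0,5): δ = 83.48°  ·
  (0,6): δ = 133.01°  ·
  (0,7): δ = 156.76°  ·
  (1,2): δ = 94.24°  ·
  (1,3): δ = 66.84°  ✓
  (1,4): δ = 38.47°  ✓
  (1,5): δ = 5.52°  ✓
  (1,6): δ = 55.06°  ✓
  (1,7): δ = 78.81°  ·
  (2,3): δ = 152.61°  ·
  (2,4): δ = 124.23°  ·
  (2,5): δ = 80.24°  ·
  (2,6): δ = 30.70°  ✓
  (2,7): δ = 6.96°  ✓
  (3,4): δ = 151.62°  ·
  (3,5): δ = 107.64°  ·
  (3,6): δ = 58.10°  ✓
  (3,7): δ = 34.35°  ✓
  (4,5): δ = 136.01°  ·
  (4,6): δ = 86.47°  ·
  (4,7): δ = 62.73°  ✓
  (5,6): δ = 130.46°  ·
  (5,7): δ = 106.71°  ·
  (6,7): δ = 156.25°  ·
antipodal pairs: 12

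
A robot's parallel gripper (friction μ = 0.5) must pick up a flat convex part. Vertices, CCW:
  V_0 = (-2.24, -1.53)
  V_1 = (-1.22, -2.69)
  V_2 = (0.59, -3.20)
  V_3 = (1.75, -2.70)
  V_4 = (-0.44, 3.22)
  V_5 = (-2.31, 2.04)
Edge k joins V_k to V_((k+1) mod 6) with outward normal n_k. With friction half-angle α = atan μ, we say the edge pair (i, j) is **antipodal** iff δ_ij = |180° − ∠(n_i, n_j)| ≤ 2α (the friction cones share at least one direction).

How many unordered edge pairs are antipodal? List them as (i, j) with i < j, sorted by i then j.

α = atan 0.5 = 26.57°;  2α = 53.13°
n_0 = (-0.7510, -0.6603)
n_1 = (-0.2712, -0.9625)
n_2 = (+0.3958, -0.9183)
n_3 = (+0.9379, +0.3470)
n_4 = (-0.5337, +0.8457)
n_5 = (-0.9998, -0.0196)
  (0,1): δ = 147.06°  ·
  (0,2): δ = 108.01°  ·
  (0,3): δ = 21.02°  ✓
  (0,4): δ = 80.93°  ·
  (0,5): δ = 139.80°  ·
  (1,2): δ = 140.95°  ·
  (1,3): δ = 53.96°  ·
  (1,4): δ = 47.99°  ✓
  (1,5): δ = 106.86°  ·
  (2,3): δ = 93.02°  ·
  (2,4): δ = 8.93°  ✓
  (2,5): δ = 67.81°  ·
  (3,4): δ = 78.05°  ·
  (3,5): δ = 19.18°  ✓
  (4,5): δ = 121.13°  ·
antipodal pairs: 4

count = 4; pairs: (0,3), (1,4), (2,4), (3,5)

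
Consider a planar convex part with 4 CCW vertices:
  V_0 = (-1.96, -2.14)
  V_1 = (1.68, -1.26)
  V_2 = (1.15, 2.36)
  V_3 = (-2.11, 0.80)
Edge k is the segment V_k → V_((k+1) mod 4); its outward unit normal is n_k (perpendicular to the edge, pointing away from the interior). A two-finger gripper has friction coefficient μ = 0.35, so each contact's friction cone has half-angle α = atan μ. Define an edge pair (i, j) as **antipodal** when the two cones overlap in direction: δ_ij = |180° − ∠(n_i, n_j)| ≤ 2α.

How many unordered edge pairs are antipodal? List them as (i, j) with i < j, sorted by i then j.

count = 2; pairs: (0,2), (1,3)

α = atan 0.35 = 19.29°;  2α = 38.58°
n_0 = (+0.2350, -0.9720)
n_1 = (+0.9895, +0.1449)
n_2 = (-0.4317, +0.9020)
n_3 = (-0.9987, -0.0510)
  (0,1): δ = 95.26°  ·
  (0,2): δ = 11.98°  ✓
  (0,3): δ = 79.33°  ·
  (1,2): δ = 72.76°  ·
  (1,3): δ = 5.41°  ✓
  (2,3): δ = 112.65°  ·
antipodal pairs: 2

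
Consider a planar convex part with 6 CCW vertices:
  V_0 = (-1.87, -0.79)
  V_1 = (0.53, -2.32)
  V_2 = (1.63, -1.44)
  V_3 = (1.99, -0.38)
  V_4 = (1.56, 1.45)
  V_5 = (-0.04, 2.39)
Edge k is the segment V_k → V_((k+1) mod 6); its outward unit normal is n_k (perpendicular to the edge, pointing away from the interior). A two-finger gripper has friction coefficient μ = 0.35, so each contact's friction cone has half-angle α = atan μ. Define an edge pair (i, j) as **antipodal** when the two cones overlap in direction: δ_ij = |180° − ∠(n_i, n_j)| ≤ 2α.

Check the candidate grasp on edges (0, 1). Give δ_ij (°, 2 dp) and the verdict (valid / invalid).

α = atan 0.35 = 19.29°;  2α = 38.58°
edge 0: e_0 = (+2.40, -1.53);  n_0 = (-0.5376, -0.8432)
edge 1: e_1 = (+1.10, +0.88);  n_1 = (+0.6247, -0.7809)
∠(n_0, n_1) = 71.18°
δ = |180° − 71.18°| = 108.82°
108.82° > 2α = 38.58°  →  invalid

δ = 108.82°, invalid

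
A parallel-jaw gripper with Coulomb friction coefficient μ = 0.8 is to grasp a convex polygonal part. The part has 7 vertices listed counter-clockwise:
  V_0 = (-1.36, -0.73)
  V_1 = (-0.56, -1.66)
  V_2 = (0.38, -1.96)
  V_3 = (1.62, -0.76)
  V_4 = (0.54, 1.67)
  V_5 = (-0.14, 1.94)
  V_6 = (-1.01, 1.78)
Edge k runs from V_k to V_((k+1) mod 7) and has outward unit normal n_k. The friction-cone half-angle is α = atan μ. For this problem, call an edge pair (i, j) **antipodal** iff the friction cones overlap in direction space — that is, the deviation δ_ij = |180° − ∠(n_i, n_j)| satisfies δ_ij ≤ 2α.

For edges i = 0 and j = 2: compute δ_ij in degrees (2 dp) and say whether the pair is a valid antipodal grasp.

δ = 86.64°, invalid

α = atan 0.8 = 38.66°;  2α = 77.32°
edge 0: e_0 = (+0.80, -0.93);  n_0 = (-0.7581, -0.6521)
edge 2: e_2 = (+1.24, +1.20);  n_2 = (+0.6954, -0.7186)
∠(n_0, n_2) = 93.36°
δ = |180° − 93.36°| = 86.64°
86.64° > 2α = 77.32°  →  invalid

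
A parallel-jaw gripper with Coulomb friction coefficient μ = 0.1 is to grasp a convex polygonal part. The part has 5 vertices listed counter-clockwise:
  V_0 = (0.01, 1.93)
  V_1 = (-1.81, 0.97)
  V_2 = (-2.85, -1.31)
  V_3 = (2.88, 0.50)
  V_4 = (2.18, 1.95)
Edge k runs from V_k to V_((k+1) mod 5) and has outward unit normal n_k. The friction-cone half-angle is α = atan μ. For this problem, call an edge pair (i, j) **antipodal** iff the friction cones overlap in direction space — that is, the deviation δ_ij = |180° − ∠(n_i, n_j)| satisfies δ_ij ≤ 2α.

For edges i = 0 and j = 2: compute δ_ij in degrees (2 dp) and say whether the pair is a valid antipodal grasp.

δ = 10.28°, valid

α = atan 0.1 = 5.71°;  2α = 11.42°
edge 0: e_0 = (-1.82, -0.96);  n_0 = (-0.4665, +0.8845)
edge 2: e_2 = (+5.73, +1.81);  n_2 = (+0.3012, -0.9536)
∠(n_0, n_2) = 169.72°
δ = |180° − 169.72°| = 10.28°
10.28° ≤ 2α = 11.42°  →  valid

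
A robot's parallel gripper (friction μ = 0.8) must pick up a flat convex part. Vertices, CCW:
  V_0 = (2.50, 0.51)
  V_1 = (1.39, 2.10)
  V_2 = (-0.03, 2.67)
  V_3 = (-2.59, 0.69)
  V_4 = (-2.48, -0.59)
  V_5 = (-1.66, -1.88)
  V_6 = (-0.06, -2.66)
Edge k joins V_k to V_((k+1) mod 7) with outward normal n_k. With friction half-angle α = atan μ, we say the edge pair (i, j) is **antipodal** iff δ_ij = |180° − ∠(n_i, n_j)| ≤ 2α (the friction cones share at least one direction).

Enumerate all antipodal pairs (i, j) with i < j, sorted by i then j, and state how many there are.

α = atan 0.8 = 38.66°;  2α = 77.32°
n_0 = (+0.8200, +0.5724)
n_1 = (+0.3725, +0.9280)
n_2 = (-0.6118, +0.7910)
n_3 = (-0.9963, -0.0856)
n_4 = (-0.8439, -0.5365)
n_5 = (-0.4382, -0.8989)
n_6 = (+0.7780, -0.6283)
  (0,1): δ = 146.79°  ·
  (0,2): δ = 87.20°  ·
  (0,3): δ = 30.01°  ✓
  (0,4): δ = 2.48°  ✓
  (0,5): δ = 29.09°  ✓
  (0,6): δ = 106.16°  ·
  (1,2): δ = 120.41°  ·
  (1,3): δ = 63.22°  ✓
  (1,4): δ = 35.69°  ✓
  (1,5): δ = 4.12°  ✓
  (1,6): δ = 72.95°  ✓
  (2,3): δ = 122.81°  ·
  (2,4): δ = 95.28°  ·
  (2,5): δ = 63.71°  ✓
  (2,6): δ = 13.36°  ✓
  (3,4): δ = 152.47°  ·
  (3,5): δ = 120.90°  ·
  (3,6): δ = 43.84°  ✓
  (4,5): δ = 148.43°  ·
  (4,6): δ = 71.37°  ✓
  (5,6): δ = 102.93°  ·
antipodal pairs: 11

count = 11; pairs: (0,3), (0,4), (0,5), (1,3), (1,4), (1,5), (1,6), (2,5), (2,6), (3,6), (4,6)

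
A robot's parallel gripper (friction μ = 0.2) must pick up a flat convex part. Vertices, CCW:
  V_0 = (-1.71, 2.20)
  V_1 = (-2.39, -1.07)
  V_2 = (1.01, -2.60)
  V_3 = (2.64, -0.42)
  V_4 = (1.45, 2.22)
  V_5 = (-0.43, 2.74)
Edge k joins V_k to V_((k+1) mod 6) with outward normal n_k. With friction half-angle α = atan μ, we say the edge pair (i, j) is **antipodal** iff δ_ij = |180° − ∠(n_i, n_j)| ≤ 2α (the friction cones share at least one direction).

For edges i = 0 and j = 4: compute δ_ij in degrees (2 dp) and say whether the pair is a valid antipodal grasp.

δ = 86.29°, invalid

α = atan 0.2 = 11.31°;  2α = 22.62°
edge 0: e_0 = (-0.68, -3.27);  n_0 = (-0.9791, +0.2036)
edge 4: e_4 = (-1.88, +0.52);  n_4 = (+0.2666, +0.9638)
∠(n_0, n_4) = 93.71°
δ = |180° − 93.71°| = 86.29°
86.29° > 2α = 22.62°  →  invalid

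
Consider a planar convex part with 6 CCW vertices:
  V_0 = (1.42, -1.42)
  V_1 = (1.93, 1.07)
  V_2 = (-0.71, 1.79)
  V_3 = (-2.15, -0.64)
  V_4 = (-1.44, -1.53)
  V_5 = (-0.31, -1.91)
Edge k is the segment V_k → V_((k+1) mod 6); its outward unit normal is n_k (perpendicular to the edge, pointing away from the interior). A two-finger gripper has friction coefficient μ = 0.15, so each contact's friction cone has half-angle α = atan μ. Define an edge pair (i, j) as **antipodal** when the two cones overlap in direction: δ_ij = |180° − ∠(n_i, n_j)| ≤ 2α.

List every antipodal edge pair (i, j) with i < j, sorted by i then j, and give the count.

α = atan 0.15 = 8.53°;  2α = 17.06°
n_0 = (+0.9797, -0.2007)
n_1 = (+0.2631, +0.9648)
n_2 = (-0.8603, +0.5098)
n_3 = (-0.7817, -0.6236)
n_4 = (-0.3187, -0.9478)
n_5 = (+0.2725, -0.9622)
  (0,1): δ = 93.68°  ·
  (0,2): δ = 19.08°  ·
  (0,3): δ = 50.16°  ·
  (0,4): δ = 82.99°  ·
  (0,5): δ = 117.39°  ·
  (1,2): δ = 105.40°  ·
  (1,3): δ = 36.16°  ·
  (1,4): δ = 3.33°  ✓
  (1,5): δ = 31.07°  ·
  (2,3): δ = 110.77°  ·
  (2,4): δ = 77.94°  ·
  (2,5): δ = 43.54°  ·
  (3,4): δ = 147.17°  ·
  (3,5): δ = 112.77°  ·
  (4,5): δ = 145.60°  ·
antipodal pairs: 1

count = 1; pairs: (1,4)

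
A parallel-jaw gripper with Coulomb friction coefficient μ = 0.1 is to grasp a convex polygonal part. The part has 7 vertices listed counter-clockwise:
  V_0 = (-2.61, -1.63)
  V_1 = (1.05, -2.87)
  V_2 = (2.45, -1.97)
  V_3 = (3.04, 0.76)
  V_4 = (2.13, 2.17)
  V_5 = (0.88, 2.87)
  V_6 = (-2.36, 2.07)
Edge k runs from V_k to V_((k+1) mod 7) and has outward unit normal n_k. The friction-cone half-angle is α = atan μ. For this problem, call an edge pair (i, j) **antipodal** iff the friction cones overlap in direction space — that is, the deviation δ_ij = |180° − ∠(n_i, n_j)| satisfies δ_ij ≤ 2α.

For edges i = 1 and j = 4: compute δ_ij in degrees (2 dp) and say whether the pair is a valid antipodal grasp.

α = atan 0.1 = 5.71°;  2α = 11.42°
edge 1: e_1 = (+1.40, +0.90);  n_1 = (+0.5408, -0.8412)
edge 4: e_4 = (-1.25, +0.70);  n_4 = (+0.4886, +0.8725)
∠(n_1, n_4) = 118.02°
δ = |180° − 118.02°| = 61.98°
61.98° > 2α = 11.42°  →  invalid

δ = 61.98°, invalid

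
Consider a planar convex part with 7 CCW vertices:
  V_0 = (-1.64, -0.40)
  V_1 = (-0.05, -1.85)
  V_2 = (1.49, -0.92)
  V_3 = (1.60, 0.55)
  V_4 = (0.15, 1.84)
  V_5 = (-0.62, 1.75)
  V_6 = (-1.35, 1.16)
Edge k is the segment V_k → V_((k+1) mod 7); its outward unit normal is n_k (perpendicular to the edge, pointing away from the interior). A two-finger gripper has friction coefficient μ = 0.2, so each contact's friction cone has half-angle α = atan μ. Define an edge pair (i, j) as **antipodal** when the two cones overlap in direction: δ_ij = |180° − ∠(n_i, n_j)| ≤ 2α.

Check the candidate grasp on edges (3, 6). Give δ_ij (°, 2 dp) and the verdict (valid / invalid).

α = atan 0.2 = 11.31°;  2α = 22.62°
edge 3: e_3 = (-1.45, +1.29);  n_3 = (+0.6647, +0.7471)
edge 6: e_6 = (-0.29, -1.56);  n_6 = (-0.9832, +0.1828)
∠(n_3, n_6) = 121.13°
δ = |180° − 121.13°| = 58.87°
58.87° > 2α = 22.62°  →  invalid

δ = 58.87°, invalid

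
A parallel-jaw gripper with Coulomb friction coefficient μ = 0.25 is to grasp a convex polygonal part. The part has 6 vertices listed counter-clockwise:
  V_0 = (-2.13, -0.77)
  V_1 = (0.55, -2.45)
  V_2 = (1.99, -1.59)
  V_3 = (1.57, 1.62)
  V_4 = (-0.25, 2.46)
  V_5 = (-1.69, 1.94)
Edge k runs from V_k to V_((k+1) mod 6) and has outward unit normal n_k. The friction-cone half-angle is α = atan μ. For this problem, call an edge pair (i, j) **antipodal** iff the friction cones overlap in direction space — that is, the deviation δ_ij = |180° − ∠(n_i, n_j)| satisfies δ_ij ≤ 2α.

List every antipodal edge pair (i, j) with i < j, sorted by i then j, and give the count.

α = atan 0.25 = 14.04°;  2α = 28.07°
n_0 = (-0.5311, -0.8473)
n_1 = (+0.5127, -0.8585)
n_2 = (+0.9915, +0.1297)
n_3 = (+0.4191, +0.9080)
n_4 = (-0.3396, +0.9406)
n_5 = (-0.9871, +0.1603)
  (0,1): δ = 117.07°  ·
  (0,2): δ = 50.46°  ·
  (0,3): δ = 7.31°  ✓
  (0,4): δ = 51.94°  ·
  (0,5): δ = 112.86°  ·
  (1,2): δ = 113.39°  ·
  (1,3): δ = 55.62°  ·
  (1,4): δ = 10.99°  ✓
  (1,5): δ = 49.93°  ·
  (2,3): δ = 122.23°  ·
  (2,4): δ = 77.60°  ·
  (2,5): δ = 16.68°  ✓
  (3,4): δ = 135.37°  ·
  (3,5): δ = 74.45°  ·
  (4,5): δ = 119.08°  ·
antipodal pairs: 3

count = 3; pairs: (0,3), (1,4), (2,5)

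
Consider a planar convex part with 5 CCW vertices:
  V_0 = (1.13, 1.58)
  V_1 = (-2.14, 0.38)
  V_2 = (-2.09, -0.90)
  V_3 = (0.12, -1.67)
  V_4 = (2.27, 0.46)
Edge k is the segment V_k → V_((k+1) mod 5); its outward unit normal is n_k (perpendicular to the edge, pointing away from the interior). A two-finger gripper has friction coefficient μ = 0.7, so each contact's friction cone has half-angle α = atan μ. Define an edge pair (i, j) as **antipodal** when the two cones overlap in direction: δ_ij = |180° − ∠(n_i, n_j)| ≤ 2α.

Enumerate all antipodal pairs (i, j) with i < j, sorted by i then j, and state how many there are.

count = 5; pairs: (0,2), (0,3), (1,3), (1,4), (2,4)

α = atan 0.7 = 34.99°;  2α = 69.98°
n_0 = (-0.3445, +0.9388)
n_1 = (-0.9992, -0.0390)
n_2 = (-0.3290, -0.9443)
n_3 = (+0.7038, -0.7104)
n_4 = (+0.7008, +0.7133)
  (0,1): δ = 107.91°  ·
  (0,2): δ = 39.36°  ✓
  (0,3): δ = 24.58°  ✓
  (0,4): δ = 115.36°  ·
  (1,2): δ = 111.45°  ·
  (1,3): δ = 47.50°  ✓
  (1,4): δ = 43.27°  ✓
  (2,3): δ = 116.06°  ·
  (2,4): δ = 25.28°  ✓
  (3,4): δ = 89.23°  ·
antipodal pairs: 5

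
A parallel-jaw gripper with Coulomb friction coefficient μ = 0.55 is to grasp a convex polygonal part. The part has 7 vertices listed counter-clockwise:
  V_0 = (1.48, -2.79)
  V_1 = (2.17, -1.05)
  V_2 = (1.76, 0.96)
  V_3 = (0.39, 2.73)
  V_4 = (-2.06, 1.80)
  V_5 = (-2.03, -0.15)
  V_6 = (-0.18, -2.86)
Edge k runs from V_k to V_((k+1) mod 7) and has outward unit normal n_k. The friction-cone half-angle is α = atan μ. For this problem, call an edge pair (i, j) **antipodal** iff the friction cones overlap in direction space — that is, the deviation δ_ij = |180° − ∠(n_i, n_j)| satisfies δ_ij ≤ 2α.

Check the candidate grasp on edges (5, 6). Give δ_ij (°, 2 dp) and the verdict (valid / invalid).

δ = 121.91°, invalid

α = atan 0.55 = 28.81°;  2α = 57.62°
edge 5: e_5 = (+1.85, -2.71);  n_5 = (-0.8259, -0.5638)
edge 6: e_6 = (+1.66, +0.07);  n_6 = (+0.0421, -0.9991)
∠(n_5, n_6) = 58.09°
δ = |180° − 58.09°| = 121.91°
121.91° > 2α = 57.62°  →  invalid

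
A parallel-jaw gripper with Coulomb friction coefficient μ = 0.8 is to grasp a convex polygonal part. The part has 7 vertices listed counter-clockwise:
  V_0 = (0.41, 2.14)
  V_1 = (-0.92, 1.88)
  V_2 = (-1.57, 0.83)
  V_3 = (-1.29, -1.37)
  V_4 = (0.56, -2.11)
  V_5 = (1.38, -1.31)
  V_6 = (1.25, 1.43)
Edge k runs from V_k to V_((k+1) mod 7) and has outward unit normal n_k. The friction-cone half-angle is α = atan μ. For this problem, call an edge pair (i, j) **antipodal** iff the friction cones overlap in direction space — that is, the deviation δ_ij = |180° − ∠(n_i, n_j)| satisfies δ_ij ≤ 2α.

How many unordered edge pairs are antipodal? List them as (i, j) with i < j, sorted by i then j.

count = 9; pairs: (0,3), (0,4), (1,4), (1,5), (2,4), (2,5), (2,6), (3,5), (3,6)

α = atan 0.8 = 38.66°;  2α = 77.32°
n_0 = (-0.1919, +0.9814)
n_1 = (-0.8503, +0.5264)
n_2 = (-0.9920, -0.1263)
n_3 = (-0.3714, -0.9285)
n_4 = (+0.6983, -0.7158)
n_5 = (+0.9989, +0.0474)
n_6 = (+0.6455, +0.7637)
  (0,1): δ = 132.82°  ·
  (0,2): δ = 93.81°  ·
  (0,3): δ = 32.86°  ✓
  (0,4): δ = 33.23°  ✓
  (0,5): δ = 81.66°  ·
  (0,6): δ = 128.73°  ·
  (1,2): δ = 140.99°  ·
  (1,3): δ = 80.04°  ·
  (1,4): δ = 13.95°  ✓
  (1,5): δ = 34.48°  ✓
  (1,6): δ = 81.55°  ·
  (2,3): δ = 119.05°  ·
  (2,4): δ = 52.96°  ✓
  (2,5): δ = 4.54°  ✓
  (2,6): δ = 42.54°  ✓
  (3,4): δ = 113.91°  ·
  (3,5): δ = 65.48°  ✓
  (3,6): δ = 18.40°  ✓
  (4,5): δ = 131.58°  ·
  (4,6): δ = 84.50°  ·
  (5,6): δ = 132.92°  ·
antipodal pairs: 9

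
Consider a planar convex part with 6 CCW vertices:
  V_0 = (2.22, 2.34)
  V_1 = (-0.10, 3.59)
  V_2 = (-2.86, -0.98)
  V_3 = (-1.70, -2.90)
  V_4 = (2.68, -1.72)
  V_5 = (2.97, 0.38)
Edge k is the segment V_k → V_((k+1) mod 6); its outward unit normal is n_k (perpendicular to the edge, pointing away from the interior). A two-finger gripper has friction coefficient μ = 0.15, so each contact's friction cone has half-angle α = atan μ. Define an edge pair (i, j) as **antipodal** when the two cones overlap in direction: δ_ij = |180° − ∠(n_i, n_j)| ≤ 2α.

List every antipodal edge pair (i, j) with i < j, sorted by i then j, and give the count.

α = atan 0.15 = 8.53°;  2α = 17.06°
n_0 = (+0.4743, +0.8803)
n_1 = (-0.8560, +0.5170)
n_2 = (-0.8559, -0.5171)
n_3 = (+0.2601, -0.9656)
n_4 = (+0.9906, -0.1368)
n_5 = (+0.9340, +0.3574)
  (0,1): δ = 92.81°  ·
  (0,2): δ = 30.55°  ·
  (0,3): δ = 43.39°  ·
  (0,4): δ = 110.45°  ·
  (0,5): δ = 139.25°  ·
  (1,2): δ = 117.73°  ·
  (1,3): δ = 43.79°  ·
  (1,4): δ = 23.27°  ·
  (1,5): δ = 52.07°  ·
  (2,3): δ = 106.06°  ·
  (2,4): δ = 39.00°  ·
  (2,5): δ = 10.20°  ✓
  (3,4): δ = 112.94°  ·
  (3,5): δ = 84.14°  ·
  (4,5): δ = 151.20°  ·
antipodal pairs: 1

count = 1; pairs: (2,5)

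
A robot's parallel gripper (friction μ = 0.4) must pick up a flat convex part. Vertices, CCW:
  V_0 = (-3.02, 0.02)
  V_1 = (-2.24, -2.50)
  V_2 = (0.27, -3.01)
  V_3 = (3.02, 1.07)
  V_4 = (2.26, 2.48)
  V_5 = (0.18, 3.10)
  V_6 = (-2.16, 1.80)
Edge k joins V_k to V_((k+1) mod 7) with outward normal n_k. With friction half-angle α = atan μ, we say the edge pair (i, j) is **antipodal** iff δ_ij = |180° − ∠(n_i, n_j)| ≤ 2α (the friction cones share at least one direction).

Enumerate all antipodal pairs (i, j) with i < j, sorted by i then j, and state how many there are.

α = atan 0.4 = 21.80°;  2α = 43.60°
n_0 = (-0.9553, -0.2957)
n_1 = (-0.1991, -0.9800)
n_2 = (+0.8292, -0.5589)
n_3 = (+0.8803, +0.4745)
n_4 = (+0.2857, +0.9583)
n_5 = (-0.4856, +0.8742)
n_6 = (-0.9004, +0.4350)
  (0,1): δ = 118.68°  ·
  (0,2): δ = 51.18°  ·
  (0,3): δ = 11.13°  ✓
  (0,4): δ = 56.20°  ·
  (0,5): δ = 101.86°  ·
  (0,6): δ = 137.01°  ·
  (1,2): δ = 112.50°  ·
  (1,3): δ = 50.19°  ·
  (1,4): δ = 5.11°  ✓
  (1,5): δ = 40.54°  ✓
  (1,6): δ = 75.70°  ·
  (2,3): δ = 117.69°  ·
  (2,4): δ = 72.62°  ·
  (2,5): δ = 26.96°  ✓
  (2,6): δ = 8.19°  ✓
  (3,4): δ = 134.92°  ·
  (3,5): δ = 89.27°  ·
  (3,6): δ = 54.11°  ·
  (4,5): δ = 134.35°  ·
  (4,6): δ = 99.19°  ·
  (5,6): δ = 144.84°  ·
antipodal pairs: 5

count = 5; pairs: (0,3), (1,4), (1,5), (2,5), (2,6)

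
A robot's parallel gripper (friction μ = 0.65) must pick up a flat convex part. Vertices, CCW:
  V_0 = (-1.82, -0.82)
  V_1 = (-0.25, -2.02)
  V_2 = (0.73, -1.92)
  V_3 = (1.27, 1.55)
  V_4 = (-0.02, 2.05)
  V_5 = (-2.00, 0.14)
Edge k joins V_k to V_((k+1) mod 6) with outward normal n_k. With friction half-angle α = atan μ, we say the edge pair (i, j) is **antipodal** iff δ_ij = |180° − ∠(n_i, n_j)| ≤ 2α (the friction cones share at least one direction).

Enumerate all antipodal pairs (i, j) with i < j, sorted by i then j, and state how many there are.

count = 7; pairs: (0,2), (0,3), (1,3), (1,4), (2,4), (2,5), (3,5)

α = atan 0.65 = 33.02°;  2α = 66.05°
n_0 = (-0.6073, -0.7945)
n_1 = (+0.1015, -0.9948)
n_2 = (+0.9881, -0.1538)
n_3 = (+0.3614, +0.9324)
n_4 = (-0.6943, +0.7197)
n_5 = (-0.9829, -0.1843)
  (0,1): δ = 136.78°  ·
  (0,2): δ = 61.45°  ✓
  (0,3): δ = 16.21°  ✓
  (0,4): δ = 81.36°  ·
  (0,5): δ = 138.01°  ·
  (1,2): δ = 104.67°  ·
  (1,3): δ = 27.01°  ✓
  (1,4): δ = 38.14°  ✓
  (1,5): δ = 94.79°  ·
  (2,3): δ = 102.34°  ·
  (2,4): δ = 37.19°  ✓
  (2,5): δ = 19.47°  ✓
  (3,4): δ = 114.84°  ·
  (3,5): δ = 58.19°  ✓
  (4,5): δ = 123.35°  ·
antipodal pairs: 7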